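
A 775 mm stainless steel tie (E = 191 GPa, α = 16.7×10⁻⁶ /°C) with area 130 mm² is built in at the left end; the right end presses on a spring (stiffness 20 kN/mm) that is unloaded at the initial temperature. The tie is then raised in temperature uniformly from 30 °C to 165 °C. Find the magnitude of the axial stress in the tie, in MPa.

Free thermal expansion: δ_free = αΔT L = 16.7×10⁻⁶ × 135 × 775 = 1.747 mm.
Let P be the compressive force at the spring. The tie shortens elastically by PL/(AE) and the spring compresses by P/k; together these equal δ_free.
So P = δ_free / [L/(AE) + 1/k] = 1.747 / [ 775/(130×191×10³) + 1/(20×10³) ].
P = 1.747 / 8.121×10⁻⁵ = 21510 N.
σ = P/A = 21510/130 = 165.5 MPa.

σ ≈ 165 MPa (compressive)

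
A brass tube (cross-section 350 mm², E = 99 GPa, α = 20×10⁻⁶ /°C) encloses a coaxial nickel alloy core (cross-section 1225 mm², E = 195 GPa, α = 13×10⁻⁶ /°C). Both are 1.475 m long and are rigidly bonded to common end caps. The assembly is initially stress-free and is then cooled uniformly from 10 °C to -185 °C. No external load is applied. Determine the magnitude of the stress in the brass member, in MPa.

σ ≈ 118 MPa (tensile)

Equilibrium of a rigid end plate with no external load gives equal and opposite internal forces ±P in the two members. Since α_{brass} > α_{nickel alloy}, cooling drives the brass into tension and the nickel alloy into compression.
Compatibility of the two members (thermal + elastic change equal): (α₁ − α₂)ΔT = P·[1/(A₁E₁) + 1/(A₂E₂)].
|α₁ − α₂|·ΔT = 7×10⁻⁶ × 195 = 0.001365.
1/(A₁E₁) + 1/(A₂E₂) = 1/(350×99×10³) + 1/(1225×195×10³) = 3.305×10⁻⁸ N⁻¹.
So P = 0.001365 / 3.305×10⁻⁸ = 41.31 kN.
σ_{brass} = P/A₁ = 41310/350 = 118 MPa, tensile.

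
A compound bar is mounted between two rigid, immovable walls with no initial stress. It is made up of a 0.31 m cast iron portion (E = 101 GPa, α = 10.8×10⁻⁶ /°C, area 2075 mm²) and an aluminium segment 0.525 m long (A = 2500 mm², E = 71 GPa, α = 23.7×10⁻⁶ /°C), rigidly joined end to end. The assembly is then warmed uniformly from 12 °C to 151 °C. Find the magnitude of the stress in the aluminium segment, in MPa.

If the supports were absent, the total length change would be Σ αᵢΔT Lᵢ = 10.8×10⁻⁶×139×310 + 23.7×10⁻⁶×139×525 = 2.195 mm.
The walls prevent any net length change, so an axial force P (same in every segment) develops. Compatibility: P · Σ Lᵢ/(AᵢEᵢ) = δ_free.
Σ Lᵢ/(AᵢEᵢ) = 310/(2075×101×10³) + 525/(2500×71×10³) = 4.437×10⁻⁶ mm/N.
Hence P = δ_free / Σ(L/AE) = 2.195/4.437×10⁻⁶ = 494.7 kN (compressive).
σ_{aluminium} = P / A = 494700 / 2500 = 197.9 MPa.

σ ≈ 198 MPa (compressive)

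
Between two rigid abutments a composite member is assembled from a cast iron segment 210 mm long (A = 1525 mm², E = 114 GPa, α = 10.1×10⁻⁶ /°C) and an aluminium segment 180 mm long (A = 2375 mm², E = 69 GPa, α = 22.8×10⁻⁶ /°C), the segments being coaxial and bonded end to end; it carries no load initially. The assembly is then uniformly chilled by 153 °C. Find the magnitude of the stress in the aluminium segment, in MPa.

σ ≈ 174 MPa (tensile)

With the walls removed the bar would change length by δ_free = Σ αᵢΔT Lᵢ = 10.1×10⁻⁶×153×210 + 22.8×10⁻⁶×153×180 = 0.9524 mm.
The walls prevent any net length change, so an axial force P (same in every segment) develops. Compatibility: P · Σ Lᵢ/(AᵢEᵢ) = δ_free.
The series flexibility is Σ Lᵢ/(AᵢEᵢ) = 210/(1525×114×10³) + 180/(2375×69×10³) = 2.306×10⁻⁶ mm/N.
Hence P = δ_free / Σ(L/AE) = 0.9524/2.306×10⁻⁶ = 413 kN (tensile).
σ_{aluminium} = P / A = 413000 / 2375 = 173.9 MPa.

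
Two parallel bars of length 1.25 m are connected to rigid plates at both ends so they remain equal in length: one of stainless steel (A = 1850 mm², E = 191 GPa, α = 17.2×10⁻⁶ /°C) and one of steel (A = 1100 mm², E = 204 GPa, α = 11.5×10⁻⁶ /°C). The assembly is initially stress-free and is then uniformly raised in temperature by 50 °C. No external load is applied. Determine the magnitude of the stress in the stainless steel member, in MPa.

Equilibrium of a rigid end plate with no external load gives equal and opposite internal forces ±P in the two members. Since α_{stainless steel} > α_{steel}, heating drives the stainless steel into compression and the steel into tension.
Compatibility of the two members (thermal + elastic change equal): (α₁ − α₂)ΔT = P·[1/(A₁E₁) + 1/(A₂E₂)].
|α₁ − α₂|·ΔT = 5.7×10⁻⁶ × 50 = 0.000285.
1/(A₁E₁) + 1/(A₂E₂) = 1/(1850×191×10³) + 1/(1100×204×10³) = 7.286×10⁻⁹ N⁻¹.
P = 0.000285 / 7.286×10⁻⁹ = 39110 N = 39.11 kN.
σ_{stainless steel} = P/A₁ = 39110/1850 = 21.14 MPa, compressive.

σ ≈ 21.1 MPa (compressive)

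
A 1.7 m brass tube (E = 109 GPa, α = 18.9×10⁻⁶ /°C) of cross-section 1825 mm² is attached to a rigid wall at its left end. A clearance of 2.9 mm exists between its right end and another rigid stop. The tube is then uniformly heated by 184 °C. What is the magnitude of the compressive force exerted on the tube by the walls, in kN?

Free thermal elongation = αΔT L = 18.9×10⁻⁶ × 184 × 1700 = 5.912 mm.
After closing the 2.9 mm clearance, 5.912 − 2.9 = 3.012 mm of expansion remains to be suppressed by the wall.
That suppressed elongation corresponds to σ = E·Δ/L = 109×10³ × 3.012/1700 = 193.1 MPa.
P = σA = 193.1 × 1825 = 352.4 kN.

P ≈ 352 kN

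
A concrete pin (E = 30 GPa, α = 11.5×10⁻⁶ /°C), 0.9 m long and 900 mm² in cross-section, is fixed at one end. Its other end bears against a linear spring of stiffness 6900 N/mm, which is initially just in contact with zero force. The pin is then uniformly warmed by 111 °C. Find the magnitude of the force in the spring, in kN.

Free thermal expansion: δ_free = αΔT L = 11.5×10⁻⁶ × 111 × 900 = 1.149 mm.
Let P be the compressive force at the spring. The pin shortens elastically by PL/(AE) and the spring compresses by P/k; together these equal δ_free.
So P = δ_free / [L/(AE) + 1/k] = 1.149 / [ 900/(900×30×10³) + 1/(6900) ].
P = 1.149 / 0.0001783 = 6445 N.

P ≈ 6.44 kN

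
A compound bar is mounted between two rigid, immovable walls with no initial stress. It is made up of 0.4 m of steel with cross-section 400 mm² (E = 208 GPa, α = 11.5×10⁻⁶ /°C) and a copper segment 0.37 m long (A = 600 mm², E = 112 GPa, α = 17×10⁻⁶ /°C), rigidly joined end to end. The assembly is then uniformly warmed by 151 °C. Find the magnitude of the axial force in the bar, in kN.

If the supports were absent, the total length change would be Σ αᵢΔT Lᵢ = 11.5×10⁻⁶×151×400 + 17×10⁻⁶×151×370 = 1.644 mm.
Since the ends are fixed, an axial force P builds up, equal in every segment, with P · Σ Lᵢ/(AᵢEᵢ) = δ_free.
Σ Lᵢ/(AᵢEᵢ) = 400/(400×208×10³) + 370/(600×112×10³) = 1.031×10⁻⁵ mm/N.
P = 1.644 / 1.031×10⁻⁵ = 159400 N = 159.4 kN, compressive.

P ≈ 159 kN (compressive)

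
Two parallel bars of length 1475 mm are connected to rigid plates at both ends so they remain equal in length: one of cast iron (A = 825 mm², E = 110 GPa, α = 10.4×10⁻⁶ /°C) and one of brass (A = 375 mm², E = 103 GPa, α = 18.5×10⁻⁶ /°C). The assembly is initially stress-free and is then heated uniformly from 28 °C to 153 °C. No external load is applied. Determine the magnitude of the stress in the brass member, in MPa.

σ ≈ 73.2 MPa (compressive)

Equilibrium of a rigid end plate with no external load gives equal and opposite internal forces ±P in the two members. Since α_{brass} > α_{cast iron}, heating drives the brass into compression and the cast iron into tension.
Equating the net (thermal + elastic) strains gives |α₁ − α₂|·ΔT = P·[1/(A₁E₁) + 1/(A₂E₂)].
|α₁ − α₂|·ΔT = 8.1×10⁻⁶ × 125 = 0.001012.
1/(A₁E₁) + 1/(A₂E₂) = 1/(825×110×10³) + 1/(375×103×10³) = 3.691×10⁻⁸ N⁻¹.
So P = 0.001012 / 3.691×10⁻⁸ = 27.43 kN.
σ_{brass} = P/A₂ = 27430/375 = 73.15 MPa, compressive.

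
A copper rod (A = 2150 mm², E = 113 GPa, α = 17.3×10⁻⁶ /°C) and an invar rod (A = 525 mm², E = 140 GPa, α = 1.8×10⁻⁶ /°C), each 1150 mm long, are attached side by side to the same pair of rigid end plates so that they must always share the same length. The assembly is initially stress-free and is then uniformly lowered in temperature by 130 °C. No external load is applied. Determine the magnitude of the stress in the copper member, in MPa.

Equilibrium of a rigid end plate with no external load gives equal and opposite internal forces ±P in the two members. Since α_{copper} > α_{invar}, cooling drives the copper into tension and the invar into compression.
Compatibility of the two members (thermal + elastic change equal): (α₁ − α₂)ΔT = P·[1/(A₁E₁) + 1/(A₂E₂)].
|α₁ − α₂|·ΔT = 15.5×10⁻⁶ × 130 = 0.002015.
1/(A₁E₁) + 1/(A₂E₂) = 1/(2150×113×10³) + 1/(525×140×10³) = 1.772×10⁻⁸ N⁻¹.
P = 0.002015 / 1.772×10⁻⁸ = 113700 N = 113.7 kN.
σ_{copper} = P/A₁ = 113700/2150 = 52.89 MPa, tensile.

σ ≈ 52.9 MPa (tensile)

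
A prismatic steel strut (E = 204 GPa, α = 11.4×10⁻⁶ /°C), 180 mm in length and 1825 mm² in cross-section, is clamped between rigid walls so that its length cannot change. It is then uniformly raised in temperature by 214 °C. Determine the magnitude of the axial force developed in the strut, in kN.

P ≈ 908 kN (compressive)

The ends cannot move, so σ = EαΔT = 204×10³ × 11.4×10⁻⁶ × 214 = 497.7 MPa.
Then P = σA = 497.7 × 1825 mm² = 908.3 kN, compressive.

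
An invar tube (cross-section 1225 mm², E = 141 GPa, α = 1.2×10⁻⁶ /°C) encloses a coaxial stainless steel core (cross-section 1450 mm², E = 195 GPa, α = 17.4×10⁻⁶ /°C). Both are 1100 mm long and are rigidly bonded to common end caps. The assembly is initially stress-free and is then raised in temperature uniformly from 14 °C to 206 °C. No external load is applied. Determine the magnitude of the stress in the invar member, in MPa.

The stainless steel has the larger α, so on heating it would change length more than the invar if both were free. The rigid plates force a common final length, so the stainless steel is put into compression and the invar into tension, with equal and opposite forces P (no external load).
Equating the net (thermal + elastic) strains gives |α₁ − α₂|·ΔT = P·[1/(A₁E₁) + 1/(A₂E₂)].
|α₁ − α₂|·ΔT = 16.2×10⁻⁶ × 192 = 0.00311.
1/(A₁E₁) + 1/(A₂E₂) = 1/(1225×141×10³) + 1/(1450×195×10³) = 9.326×10⁻⁹ N⁻¹.
So P = 0.00311 / 9.326×10⁻⁹ = 333.5 kN.
σ_{invar} = P/A₁ = 333500/1225 = 272.3 MPa, tensile.

σ ≈ 272 MPa (tensile)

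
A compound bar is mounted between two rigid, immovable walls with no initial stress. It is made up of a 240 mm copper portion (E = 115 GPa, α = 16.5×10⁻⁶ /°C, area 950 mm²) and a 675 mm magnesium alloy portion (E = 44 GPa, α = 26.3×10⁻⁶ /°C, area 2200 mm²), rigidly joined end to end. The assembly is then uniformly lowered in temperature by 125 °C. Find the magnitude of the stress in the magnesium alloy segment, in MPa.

σ ≈ 135 MPa (tensile)

Free thermal contraction of the whole bar: Σ αᵢΔT Lᵢ = 16.5×10⁻⁶×125×240 + 26.3×10⁻⁶×125×675 = 2.714 mm.
The walls prevent any net length change, so an axial force P (same in every segment) develops. Compatibility: P · Σ Lᵢ/(AᵢEᵢ) = δ_free.
The series flexibility is Σ Lᵢ/(AᵢEᵢ) = 240/(950×115×10³) + 675/(2200×44×10³) = 9.17×10⁻⁶ mm/N.
Hence P = δ_free / Σ(L/AE) = 2.714/9.17×10⁻⁶ = 296 kN (tensile).
σ_{magnesium alloy} = P / A = 296000 / 2200 = 134.5 MPa.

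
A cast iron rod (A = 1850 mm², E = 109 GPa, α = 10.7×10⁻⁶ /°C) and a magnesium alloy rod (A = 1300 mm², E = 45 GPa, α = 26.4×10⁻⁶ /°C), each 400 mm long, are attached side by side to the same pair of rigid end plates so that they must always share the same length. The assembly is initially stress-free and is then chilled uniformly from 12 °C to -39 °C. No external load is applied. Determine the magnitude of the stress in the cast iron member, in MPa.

The magnesium alloy has the larger α, so on cooling it would change length more than the cast iron if both were free. The rigid plates force a common final length, so the magnesium alloy is put into tension and the cast iron into compression, with equal and opposite forces P (no external load).
Setting the final lengths equal and cancelling L: (α₁ − α₂)ΔT = P/(A₁E₁) + P/(A₂E₂).
|α₁ − α₂|·ΔT = 15.7×10⁻⁶ × 51 = 0.0008007.
1/(A₁E₁) + 1/(A₂E₂) = 1/(1850×109×10³) + 1/(1300×45×10³) = 2.205×10⁻⁸ N⁻¹.
So P = 0.0008007 / 2.205×10⁻⁸ = 36.31 kN.
σ_{cast iron} = P/A₁ = 36310/1850 = 19.63 MPa, compressive.

σ ≈ 19.6 MPa (compressive)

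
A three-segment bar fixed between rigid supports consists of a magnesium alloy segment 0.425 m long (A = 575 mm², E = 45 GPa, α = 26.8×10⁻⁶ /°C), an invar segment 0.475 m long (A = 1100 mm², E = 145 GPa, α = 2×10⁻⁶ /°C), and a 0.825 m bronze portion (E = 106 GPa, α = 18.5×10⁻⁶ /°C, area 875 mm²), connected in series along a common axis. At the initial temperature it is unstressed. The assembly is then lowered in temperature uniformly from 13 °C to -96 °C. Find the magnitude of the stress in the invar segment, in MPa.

σ ≈ 96.7 MPa (tensile)

Free thermal contraction of the whole bar: Σ αᵢΔT Lᵢ = 26.8×10⁻⁶×109×425 + 2×10⁻⁶×109×475 + 18.5×10⁻⁶×109×825 = 3.009 mm.
The walls prevent any net length change, so an axial force P (same in every segment) develops. Compatibility: P · Σ Lᵢ/(AᵢEᵢ) = δ_free.
Σ Lᵢ/(AᵢEᵢ) = 425/(575×45×10³) + 475/(1100×145×10³) + 825/(875×106×10³) = 2.83×10⁻⁵ mm/N.
So P = 3.009 / 2.83×10⁻⁵ = 106.3 kN, tensile.
σ_{invar} = P / A = 106300 / 1100 = 96.66 MPa.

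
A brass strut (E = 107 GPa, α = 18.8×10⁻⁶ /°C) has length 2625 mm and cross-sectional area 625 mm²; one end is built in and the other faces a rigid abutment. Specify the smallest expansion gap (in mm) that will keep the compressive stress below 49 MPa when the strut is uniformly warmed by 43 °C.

Free expansion if unrestrained: δ_free = αΔT L = 18.8×10⁻⁶ × 43 × 2625 = 2.122 mm.
At the allowable stress the elastic shortening the wall may impose is σL/E = 49 × 2625 / (107×10³) = 1.202 mm.
The gap must absorb the remainder: g_min = 2.122 − 1.202 = 0.9199 mm.

g ≈ 0.92 mm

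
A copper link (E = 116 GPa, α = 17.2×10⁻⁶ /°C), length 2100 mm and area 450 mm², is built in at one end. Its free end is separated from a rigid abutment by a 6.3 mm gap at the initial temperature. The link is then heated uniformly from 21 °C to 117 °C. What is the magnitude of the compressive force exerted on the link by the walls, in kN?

If the wall were absent the link would grow by αΔT L = 17.2×10⁻⁶ × 96 × 2100 = 3.468 mm.
Since δ_free = 3.47 mm is less than the 6.3 mm gap, the link never touches the wall. No axial force develops.

P ≈ 0 kN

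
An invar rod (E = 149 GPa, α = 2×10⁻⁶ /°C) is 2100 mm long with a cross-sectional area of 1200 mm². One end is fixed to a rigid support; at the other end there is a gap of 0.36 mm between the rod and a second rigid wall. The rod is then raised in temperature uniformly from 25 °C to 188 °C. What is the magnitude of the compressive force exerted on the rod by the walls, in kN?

Unrestrained expansion: δ_free = αΔT L = 2×10⁻⁶ × 163 × 2100 = 0.6846 mm.
This exceeds the 0.36 mm gap, so the wall pushes back. The portion of expansion that must be recovered elastically is δ_free − gap = 0.6846 − 0.36 = 0.3246 mm.
That suppressed elongation corresponds to σ = E·Δ/L = 149×10³ × 0.3246/2100 = 23.03 MPa.
P = σA = 23.03 × 1200 = 27.64 kN.

P ≈ 27.6 kN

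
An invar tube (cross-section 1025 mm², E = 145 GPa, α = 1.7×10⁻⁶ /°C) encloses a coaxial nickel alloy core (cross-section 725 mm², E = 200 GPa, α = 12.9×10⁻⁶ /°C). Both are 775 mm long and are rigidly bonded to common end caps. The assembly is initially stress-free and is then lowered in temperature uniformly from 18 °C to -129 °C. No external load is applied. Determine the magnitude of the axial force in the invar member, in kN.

Equilibrium of a rigid end plate with no external load gives equal and opposite internal forces ±P in the two members. Since α_{nickel alloy} > α_{invar}, cooling drives the nickel alloy into tension and the invar into compression.
Equating the net (thermal + elastic) strains gives |α₁ − α₂|·ΔT = P·[1/(A₁E₁) + 1/(A₂E₂)].
|α₁ − α₂|·ΔT = 11.2×10⁻⁶ × 147 = 0.001646.
1/(A₁E₁) + 1/(A₂E₂) = 1/(1025×145×10³) + 1/(725×200×10³) = 1.362×10⁻⁸ N⁻¹.
So P = 0.001646 / 1.362×10⁻⁸ = 120.8 kN.

P ≈ 121 kN (compressive in the invar)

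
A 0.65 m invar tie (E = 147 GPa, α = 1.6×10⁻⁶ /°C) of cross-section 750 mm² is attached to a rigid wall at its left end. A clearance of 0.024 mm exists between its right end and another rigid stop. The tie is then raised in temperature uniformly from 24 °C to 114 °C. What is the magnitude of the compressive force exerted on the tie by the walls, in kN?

Unrestrained expansion: δ_free = αΔT L = 1.6×10⁻⁶ × 90 × 650 = 0.0936 mm.
After closing the 0.024 mm clearance, 0.0936 − 0.024 = 0.0696 mm of expansion remains to be suppressed by the wall.
Compatibility: PL/(AE) = 0.0696 mm, so σ = P/A = E × (0.0696/650) = 15.74 MPa.
P = σA = 15.74 × 750 = 11.81 kN.

P ≈ 11.8 kN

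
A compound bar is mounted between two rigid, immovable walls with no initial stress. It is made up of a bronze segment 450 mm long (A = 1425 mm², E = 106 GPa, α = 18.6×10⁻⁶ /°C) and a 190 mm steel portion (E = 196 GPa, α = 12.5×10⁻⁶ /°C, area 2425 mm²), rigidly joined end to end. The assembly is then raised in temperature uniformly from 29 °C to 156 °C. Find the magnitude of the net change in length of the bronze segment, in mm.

|ΔL| ≈ 0.14 mm

If the supports were absent, the total length change would be Σ αᵢΔT Lᵢ = 18.6×10⁻⁶×127×450 + 12.5×10⁻⁶×127×190 = 1.365 mm.
The rigid supports impose zero overall length change; the single axial force P common to all segments must satisfy P Σ Lᵢ/(AᵢEᵢ) = δ_free.
The series flexibility is Σ Lᵢ/(AᵢEᵢ) = 450/(1425×106×10³) + 190/(2425×196×10³) = 3.379×10⁻⁶ mm/N.
P = 1.365 / 3.379×10⁻⁶ = 403900 N = 403.9 kN, compressive.
For the bronze segment, free thermal change = 18.6×10⁻⁶×127×450 = 1.063 mm and elastic change from P = 403900×450/(1425×106×10³) = 1.203 mm; these oppose, so the net change is 0.14 mm (segment shortens).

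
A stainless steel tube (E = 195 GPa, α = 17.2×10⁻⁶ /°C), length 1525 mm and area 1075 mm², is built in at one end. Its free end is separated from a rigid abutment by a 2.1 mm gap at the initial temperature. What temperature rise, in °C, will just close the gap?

The gap closes when αΔT L = 2.1 mm, since the tube is still unstressed at that instant.
ΔT = 2.1 / (17.2×10⁻⁶ × 1525) = 80.06 °C.

ΔT ≈ 80.1 °C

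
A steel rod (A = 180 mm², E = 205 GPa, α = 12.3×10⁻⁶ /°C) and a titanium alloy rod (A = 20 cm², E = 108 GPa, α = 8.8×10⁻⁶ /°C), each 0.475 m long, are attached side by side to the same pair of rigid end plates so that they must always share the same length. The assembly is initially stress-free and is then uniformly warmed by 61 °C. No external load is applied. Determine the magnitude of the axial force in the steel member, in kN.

Both members must finish at the same length. With the larger α, the steel tends to over-expand; the plates restrain it, putting the steel in compression and the titanium alloy in tension. With no external load the two internal forces are equal and opposite, magnitude P.
Setting the final lengths equal and cancelling L: (α₁ − α₂)ΔT = P/(A₁E₁) + P/(A₂E₂).
|α₁ − α₂|·ΔT = 3.5×10⁻⁶ × 61 = 0.0002135.
1/(A₁E₁) + 1/(A₂E₂) = 1/(180×205×10³) + 1/(2000×108×10³) = 3.173×10⁻⁸ N⁻¹.
P = 0.0002135 / 3.173×10⁻⁸ = 6729 N = 6.729 kN.

P ≈ 6.73 kN (compressive in the steel)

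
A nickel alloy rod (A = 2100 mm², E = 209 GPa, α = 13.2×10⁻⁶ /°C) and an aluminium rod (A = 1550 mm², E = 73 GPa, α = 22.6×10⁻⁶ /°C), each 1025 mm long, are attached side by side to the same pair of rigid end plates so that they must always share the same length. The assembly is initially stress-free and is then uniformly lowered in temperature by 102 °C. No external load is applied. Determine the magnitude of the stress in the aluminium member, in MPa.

Both members must finish at the same length. With the larger α, the aluminium tends to over-contract; the plates restrain it, putting the aluminium in tension and the nickel alloy in compression. With no external load the two internal forces are equal and opposite, magnitude P.
Compatibility of the two members (thermal + elastic change equal): (α₁ − α₂)ΔT = P·[1/(A₁E₁) + 1/(A₂E₂)].
|α₁ − α₂|·ΔT = 9.4×10⁻⁶ × 102 = 0.0009588.
1/(A₁E₁) + 1/(A₂E₂) = 1/(2100×209×10³) + 1/(1550×73×10³) = 1.112×10⁻⁸ N⁻¹.
P = 0.0009588 / 1.112×10⁻⁸ = 86250 N = 86.25 kN.
σ_{aluminium} = P/A₂ = 86250/1550 = 55.65 MPa, tensile.

σ ≈ 55.6 MPa (tensile)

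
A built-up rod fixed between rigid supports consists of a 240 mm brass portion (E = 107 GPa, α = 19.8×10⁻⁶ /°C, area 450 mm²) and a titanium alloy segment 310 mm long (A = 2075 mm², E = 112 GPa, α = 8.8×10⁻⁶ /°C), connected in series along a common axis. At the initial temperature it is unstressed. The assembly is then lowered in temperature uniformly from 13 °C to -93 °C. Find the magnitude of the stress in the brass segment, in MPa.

If the supports were absent, the total length change would be Σ αᵢΔT Lᵢ = 19.8×10⁻⁶×106×240 + 8.8×10⁻⁶×106×310 = 0.7929 mm.
The rigid supports impose zero overall length change; the single axial force P common to all segments must satisfy P Σ Lᵢ/(AᵢEᵢ) = δ_free.
Σ Lᵢ/(AᵢEᵢ) = 240/(450×107×10³) + 310/(2075×112×10³) = 6.318×10⁻⁶ mm/N.
Hence P = δ_free / Σ(L/AE) = 0.7929/6.318×10⁻⁶ = 125.5 kN (tensile).
σ_{brass} = P / A = 125500 / 450 = 278.9 MPa.

σ ≈ 279 MPa (tensile)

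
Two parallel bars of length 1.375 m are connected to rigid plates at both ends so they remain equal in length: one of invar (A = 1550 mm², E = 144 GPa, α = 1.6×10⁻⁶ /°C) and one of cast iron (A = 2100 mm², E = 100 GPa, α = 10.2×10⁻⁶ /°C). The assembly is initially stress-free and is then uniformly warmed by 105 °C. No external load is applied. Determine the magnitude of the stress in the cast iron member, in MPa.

Equilibrium of a rigid end plate with no external load gives equal and opposite internal forces ±P in the two members. Since α_{cast iron} > α_{invar}, heating drives the cast iron into compression and the invar into tension.
Equating the net (thermal + elastic) strains gives |α₁ − α₂|·ΔT = P·[1/(A₁E₁) + 1/(A₂E₂)].
|α₁ − α₂|·ΔT = 8.6×10⁻⁶ × 105 = 0.000903.
1/(A₁E₁) + 1/(A₂E₂) = 1/(1550×144×10³) + 1/(2100×100×10³) = 9.242×10⁻⁹ N⁻¹.
P = 0.000903 / 9.242×10⁻⁹ = 97700 N = 97.7 kN.
σ_{cast iron} = P/A₂ = 97700/2100 = 46.53 MPa, compressive.

σ ≈ 46.5 MPa (compressive)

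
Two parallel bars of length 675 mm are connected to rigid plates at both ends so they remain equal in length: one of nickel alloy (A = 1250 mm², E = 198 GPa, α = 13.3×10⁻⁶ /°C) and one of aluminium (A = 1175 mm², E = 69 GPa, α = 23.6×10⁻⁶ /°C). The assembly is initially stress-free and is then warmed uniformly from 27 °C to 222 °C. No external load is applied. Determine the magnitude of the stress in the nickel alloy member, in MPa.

Both members must finish at the same length. With the larger α, the aluminium tends to over-expand; the plates restrain it, putting the aluminium in compression and the nickel alloy in tension. With no external load the two internal forces are equal and opposite, magnitude P.
Setting the final lengths equal and cancelling L: (α₁ − α₂)ΔT = P/(A₁E₁) + P/(A₂E₂).
|α₁ − α₂|·ΔT = 10.3×10⁻⁶ × 195 = 0.002008.
1/(A₁E₁) + 1/(A₂E₂) = 1/(1250×198×10³) + 1/(1175×69×10³) = 1.637×10⁻⁸ N⁻¹.
So P = 0.002008 / 1.637×10⁻⁸ = 122.7 kN.
σ_{nickel alloy} = P/A₁ = 122700/1250 = 98.13 MPa, tensile.

σ ≈ 98.1 MPa (tensile)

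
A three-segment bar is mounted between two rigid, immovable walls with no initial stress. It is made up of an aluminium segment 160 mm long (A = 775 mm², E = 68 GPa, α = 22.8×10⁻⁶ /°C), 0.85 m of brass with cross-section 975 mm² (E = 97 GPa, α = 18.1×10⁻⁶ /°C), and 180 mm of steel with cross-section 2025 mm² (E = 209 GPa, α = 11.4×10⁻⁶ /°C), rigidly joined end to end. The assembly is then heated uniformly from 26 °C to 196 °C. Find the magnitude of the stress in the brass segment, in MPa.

σ ≈ 295 MPa (compressive)

Free thermal expansion of the whole bar: Σ αᵢΔT Lᵢ = 22.8×10⁻⁶×170×160 + 18.1×10⁻⁶×170×850 + 11.4×10⁻⁶×170×180 = 3.584 mm.
Since the ends are fixed, an axial force P builds up, equal in every segment, with P · Σ Lᵢ/(AᵢEᵢ) = δ_free.
Σ Lᵢ/(AᵢEᵢ) = 160/(775×68×10³) + 850/(975×97×10³) + 180/(2025×209×10³) = 1.245×10⁻⁵ mm/N.
So P = 3.584 / 1.245×10⁻⁵ = 287.9 kN, compressive.
σ_{brass} = P / A = 287900 / 975 = 295.3 MPa.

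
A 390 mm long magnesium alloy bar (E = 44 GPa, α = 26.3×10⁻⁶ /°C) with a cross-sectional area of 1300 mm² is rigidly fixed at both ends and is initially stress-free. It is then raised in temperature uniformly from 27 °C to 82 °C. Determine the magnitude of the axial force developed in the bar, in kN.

P ≈ 82.7 kN (compressive)

The ends cannot move, so σ = EαΔT = 44×10³ × 26.3×10⁻⁶ × 55 = 63.65 MPa.
Then P = σA = 63.65 × 1300 mm² = 82.74 kN, compressive.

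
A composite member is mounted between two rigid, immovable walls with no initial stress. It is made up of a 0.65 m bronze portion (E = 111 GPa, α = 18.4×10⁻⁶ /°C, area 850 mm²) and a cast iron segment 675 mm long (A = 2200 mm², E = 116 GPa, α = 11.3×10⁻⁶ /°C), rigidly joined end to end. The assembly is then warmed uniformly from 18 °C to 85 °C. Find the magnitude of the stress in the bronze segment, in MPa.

With the walls removed the bar would change length by δ_free = Σ αᵢΔT Lᵢ = 18.4×10⁻⁶×67×650 + 11.3×10⁻⁶×67×675 = 1.312 mm.
The walls prevent any net length change, so an axial force P (same in every segment) develops. Compatibility: P · Σ Lᵢ/(AᵢEᵢ) = δ_free.
The series flexibility is Σ Lᵢ/(AᵢEᵢ) = 650/(850×111×10³) + 675/(2200×116×10³) = 9.534×10⁻⁶ mm/N.
P = 1.312 / 9.534×10⁻⁶ = 137600 N = 137.6 kN, compressive.
σ_{bronze} = P / A = 137600 / 850 = 161.9 MPa.

σ ≈ 162 MPa (compressive)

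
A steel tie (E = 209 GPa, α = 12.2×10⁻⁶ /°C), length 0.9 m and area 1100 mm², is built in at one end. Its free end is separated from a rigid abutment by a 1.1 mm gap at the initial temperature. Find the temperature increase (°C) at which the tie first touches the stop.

Contact occurs when the free expansion equals the gap: αΔT L = 1.1 mm.
ΔT = 1.1 / (12.2×10⁻⁶ × 900) = 100.2 °C.

ΔT ≈ 100 °C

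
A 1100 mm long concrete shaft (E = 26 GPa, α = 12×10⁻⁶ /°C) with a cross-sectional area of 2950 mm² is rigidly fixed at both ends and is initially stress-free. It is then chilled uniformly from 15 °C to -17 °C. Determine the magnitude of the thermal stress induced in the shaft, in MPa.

Because both ends are immovable the net strain is zero, and the suppressed thermal strain is αΔT = 12×10⁻⁶ × 32 = 384×10⁻⁶.
σ = EαΔT = 26×10³ × 12×10⁻⁶ × 32 = 9.984 MPa (tensile; the shaft is trying to contract).

σ ≈ 9.98 MPa (tensile)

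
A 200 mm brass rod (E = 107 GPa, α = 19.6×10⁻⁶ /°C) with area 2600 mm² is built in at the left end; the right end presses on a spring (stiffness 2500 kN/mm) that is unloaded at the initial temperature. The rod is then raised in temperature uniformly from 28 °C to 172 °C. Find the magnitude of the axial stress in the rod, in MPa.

If the spring were absent the rod would lengthen by αΔT L = 19.6×10⁻⁶ × 144 × 200 = 0.5645 mm.
Let P be the compressive force at the spring. The rod shortens elastically by PL/(AE) and the spring compresses by P/k; together these equal δ_free.
P [ L/(AE) + 1/k ] = δ_free → P [ 200/(2600×107×10³) + 1/(2500×10³) ] = 0.5645.
P = 0.5645 / 1.119×10⁻⁶ = 504500 N.
σ = P/A = 504500/2600 = 194 MPa.

σ ≈ 194 MPa (compressive)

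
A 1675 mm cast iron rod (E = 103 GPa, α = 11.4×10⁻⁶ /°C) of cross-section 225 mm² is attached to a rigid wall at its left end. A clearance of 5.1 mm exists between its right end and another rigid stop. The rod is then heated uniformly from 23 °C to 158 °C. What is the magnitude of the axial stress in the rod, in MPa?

σ ≈ 0 MPa

If the wall were absent the rod would grow by αΔT L = 11.4×10⁻⁶ × 135 × 1675 = 2.578 mm.
Since δ_free = 2.58 mm is less than the 5.1 mm gap, the rod never touches the wall. No axial force develops.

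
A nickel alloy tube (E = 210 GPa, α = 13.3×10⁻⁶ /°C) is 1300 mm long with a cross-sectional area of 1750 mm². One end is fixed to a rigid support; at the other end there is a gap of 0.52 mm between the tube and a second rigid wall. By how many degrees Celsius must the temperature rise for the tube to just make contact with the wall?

ΔT ≈ 30.1 °C

The gap closes when αΔT L = 0.52 mm, since the tube is still unstressed at that instant.
ΔT = 0.52 / (13.3×10⁻⁶ × 1300) = 30.08 °C.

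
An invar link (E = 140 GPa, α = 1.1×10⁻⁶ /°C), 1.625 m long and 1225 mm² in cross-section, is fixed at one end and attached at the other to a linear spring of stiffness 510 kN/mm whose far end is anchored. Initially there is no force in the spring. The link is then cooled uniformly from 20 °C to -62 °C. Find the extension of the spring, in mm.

δ ≈ 0.0251 mm

Free thermal contraction: δ_free = αΔT L = 1.1×10⁻⁶ × 82 × 1625 = 0.1466 mm.
With a force P in the spring, the elastic change of the link is PL/(AE) and that of the spring is P/k; compatibility requires their sum to equal δ_free.
P [ L/(AE) + 1/k ] = δ_free → P [ 1625/(1225×140×10³) + 1/(510×10³) ] = 0.1466.
P = 0.1466 / 1.144×10⁻⁵ = 12820 N.
Spring extension = P/k = 12820/(510×10³) = 0.02513 mm.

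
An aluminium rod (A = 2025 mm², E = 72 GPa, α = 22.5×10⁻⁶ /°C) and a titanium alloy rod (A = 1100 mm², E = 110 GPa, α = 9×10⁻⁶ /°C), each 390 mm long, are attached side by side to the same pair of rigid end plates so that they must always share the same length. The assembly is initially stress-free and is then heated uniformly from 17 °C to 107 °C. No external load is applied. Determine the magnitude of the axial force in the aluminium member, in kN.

P ≈ 80.3 kN (compressive in the aluminium)

Both members must finish at the same length. With the larger α, the aluminium tends to over-expand; the plates restrain it, putting the aluminium in compression and the titanium alloy in tension. With no external load the two internal forces are equal and opposite, magnitude P.
Compatibility of the two members (thermal + elastic change equal): (α₁ − α₂)ΔT = P·[1/(A₁E₁) + 1/(A₂E₂)].
|α₁ − α₂|·ΔT = 13.5×10⁻⁶ × 90 = 0.001215.
1/(A₁E₁) + 1/(A₂E₂) = 1/(2025×72×10³) + 1/(1100×110×10³) = 1.512×10⁻⁸ N⁻¹.
P = 0.001215 / 1.512×10⁻⁸ = 80340 N = 80.34 kN.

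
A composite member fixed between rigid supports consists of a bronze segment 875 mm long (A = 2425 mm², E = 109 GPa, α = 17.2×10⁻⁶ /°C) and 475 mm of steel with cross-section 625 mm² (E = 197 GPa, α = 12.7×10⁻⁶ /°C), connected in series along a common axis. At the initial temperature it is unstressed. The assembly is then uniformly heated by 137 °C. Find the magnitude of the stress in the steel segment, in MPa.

σ ≈ 645 MPa (compressive)

With the walls removed the bar would change length by δ_free = Σ αᵢΔT Lᵢ = 17.2×10⁻⁶×137×875 + 12.7×10⁻⁶×137×475 = 2.888 mm.
The rigid supports impose zero overall length change; the single axial force P common to all segments must satisfy P Σ Lᵢ/(AᵢEᵢ) = δ_free.
Σ Lᵢ/(AᵢEᵢ) = 875/(2425×109×10³) + 475/(625×197×10³) = 7.168×10⁻⁶ mm/N.
So P = 2.888 / 7.168×10⁻⁶ = 402.9 kN, compressive.
σ_{steel} = P / A = 402900 / 625 = 644.7 MPa.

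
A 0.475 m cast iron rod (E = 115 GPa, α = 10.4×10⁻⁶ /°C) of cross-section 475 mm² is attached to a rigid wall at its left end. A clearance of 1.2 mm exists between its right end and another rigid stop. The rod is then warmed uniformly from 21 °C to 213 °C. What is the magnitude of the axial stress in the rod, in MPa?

σ ≈ 0 MPa

If the wall were absent the rod would grow by αΔT L = 10.4×10⁻⁶ × 192 × 475 = 0.9485 mm.
Since δ_free = 0.948 mm is less than the 1.2 mm gap, the rod never touches the wall. No axial force develops.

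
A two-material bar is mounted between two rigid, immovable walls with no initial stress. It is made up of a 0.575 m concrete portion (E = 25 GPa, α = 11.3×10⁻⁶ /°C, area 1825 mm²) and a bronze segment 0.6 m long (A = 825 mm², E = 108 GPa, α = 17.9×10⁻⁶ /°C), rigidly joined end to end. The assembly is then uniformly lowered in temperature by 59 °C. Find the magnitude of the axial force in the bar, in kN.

P ≈ 52.6 kN (tensile)

If the supports were absent, the total length change would be Σ αᵢΔT Lᵢ = 11.3×10⁻⁶×59×575 + 17.9×10⁻⁶×59×600 = 1.017 mm.
The rigid supports impose zero overall length change; the single axial force P common to all segments must satisfy P Σ Lᵢ/(AᵢEᵢ) = δ_free.
The series flexibility is Σ Lᵢ/(AᵢEᵢ) = 575/(1825×25×10³) + 600/(825×108×10³) = 1.934×10⁻⁵ mm/N.
Hence P = δ_free / Σ(L/AE) = 1.017/1.934×10⁻⁵ = 52.59 kN (tensile).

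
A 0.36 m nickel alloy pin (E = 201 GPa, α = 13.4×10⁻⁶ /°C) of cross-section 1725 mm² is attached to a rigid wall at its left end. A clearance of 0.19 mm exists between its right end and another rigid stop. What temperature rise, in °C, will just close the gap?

ΔT ≈ 39.4 °C

The gap closes when αΔT L = 0.19 mm, since the pin is still unstressed at that instant.
So ΔT = g/(αL) = 0.19/(13.4×10⁻⁶ × 360) = 39.39 °C.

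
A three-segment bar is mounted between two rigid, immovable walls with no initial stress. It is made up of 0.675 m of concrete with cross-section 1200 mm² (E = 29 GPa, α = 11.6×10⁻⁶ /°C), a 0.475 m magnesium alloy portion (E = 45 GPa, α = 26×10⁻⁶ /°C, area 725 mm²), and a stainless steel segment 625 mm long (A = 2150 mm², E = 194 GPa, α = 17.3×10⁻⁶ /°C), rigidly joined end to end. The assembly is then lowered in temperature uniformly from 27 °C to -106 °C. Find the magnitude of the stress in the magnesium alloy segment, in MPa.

If the supports were absent, the total length change would be Σ αᵢΔT Lᵢ = 11.6×10⁻⁶×133×675 + 26×10⁻⁶×133×475 + 17.3×10⁻⁶×133×625 = 4.122 mm.
The rigid supports impose zero overall length change; the single axial force P common to all segments must satisfy P Σ Lᵢ/(AᵢEᵢ) = δ_free.
The series flexibility is Σ Lᵢ/(AᵢEᵢ) = 675/(1200×29×10³) + 475/(725×45×10³) + 625/(2150×194×10³) = 3.545×10⁻⁵ mm/N.
Hence P = δ_free / Σ(L/AE) = 4.122/3.545×10⁻⁵ = 116.3 kN (tensile).
σ_{magnesium alloy} = P / A = 116300 / 725 = 160.4 MPa.

σ ≈ 160 MPa (tensile)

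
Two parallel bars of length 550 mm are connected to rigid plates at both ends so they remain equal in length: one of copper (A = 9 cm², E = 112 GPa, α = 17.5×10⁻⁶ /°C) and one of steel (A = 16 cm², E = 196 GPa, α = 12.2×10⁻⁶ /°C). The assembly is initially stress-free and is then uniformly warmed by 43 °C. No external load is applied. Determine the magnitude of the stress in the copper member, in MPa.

σ ≈ 19.3 MPa (compressive)

Equilibrium of a rigid end plate with no external load gives equal and opposite internal forces ±P in the two members. Since α_{copper} > α_{steel}, heating drives the copper into compression and the steel into tension.
Equating the net (thermal + elastic) strains gives |α₁ − α₂|·ΔT = P·[1/(A₁E₁) + 1/(A₂E₂)].
|α₁ − α₂|·ΔT = 5.3×10⁻⁶ × 43 = 0.0002279.
1/(A₁E₁) + 1/(A₂E₂) = 1/(900×112×10³) + 1/(1600×196×10³) = 1.311×10⁻⁸ N⁻¹.
So P = 0.0002279 / 1.311×10⁻⁸ = 17.38 kN.
σ_{copper} = P/A₁ = 17380/900 = 19.32 MPa, compressive.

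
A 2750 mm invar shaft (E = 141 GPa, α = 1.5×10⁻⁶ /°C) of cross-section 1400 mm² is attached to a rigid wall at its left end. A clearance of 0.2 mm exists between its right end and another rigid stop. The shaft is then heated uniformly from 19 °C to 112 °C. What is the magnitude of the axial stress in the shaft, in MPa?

σ ≈ 9.41 MPa (compressive)

Free thermal elongation = αΔT L = 1.5×10⁻⁶ × 93 × 2750 = 0.3836 mm.
After closing the 0.2 mm clearance, 0.3836 − 0.2 = 0.1836 mm of expansion remains to be suppressed by the wall.
So σ = E(δ_free − g)/L = 141×10³ × 0.1836/2750 = 9.415 MPa.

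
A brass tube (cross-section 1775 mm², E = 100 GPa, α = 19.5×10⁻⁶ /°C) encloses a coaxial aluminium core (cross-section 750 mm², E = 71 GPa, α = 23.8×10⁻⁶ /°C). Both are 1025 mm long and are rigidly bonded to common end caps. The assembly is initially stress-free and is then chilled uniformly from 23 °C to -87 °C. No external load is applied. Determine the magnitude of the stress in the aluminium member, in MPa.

σ ≈ 25.8 MPa (tensile)

The aluminium has the larger α, so on cooling it would change length more than the brass if both were free. The rigid plates force a common final length, so the aluminium is put into tension and the brass into compression, with equal and opposite forces P (no external load).
Equating the net (thermal + elastic) strains gives |α₁ − α₂|·ΔT = P·[1/(A₁E₁) + 1/(A₂E₂)].
|α₁ − α₂|·ΔT = 4.3×10⁻⁶ × 110 = 0.000473.
1/(A₁E₁) + 1/(A₂E₂) = 1/(1775×100×10³) + 1/(750×71×10³) = 2.441×10⁻⁸ N⁻¹.
P = 0.000473 / 2.441×10⁻⁸ = 19370 N = 19.37 kN.
σ_{aluminium} = P/A₂ = 19370/750 = 25.83 MPa, tensile.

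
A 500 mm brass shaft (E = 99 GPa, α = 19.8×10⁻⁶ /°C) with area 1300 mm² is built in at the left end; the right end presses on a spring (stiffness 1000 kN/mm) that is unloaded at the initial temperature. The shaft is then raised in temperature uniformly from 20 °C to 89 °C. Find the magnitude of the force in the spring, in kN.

P ≈ 140 kN

Free thermal expansion: δ_free = αΔT L = 19.8×10⁻⁶ × 69 × 500 = 0.6831 mm.
With a force P in the spring, the elastic change of the shaft is PL/(AE) and that of the spring is P/k; compatibility requires their sum to equal δ_free.
So P = δ_free / [L/(AE) + 1/k] = 0.6831 / [ 500/(1300×99×10³) + 1/(1000×10³) ].
P = 0.6831 / 4.885×10⁻⁶ = 139800 N.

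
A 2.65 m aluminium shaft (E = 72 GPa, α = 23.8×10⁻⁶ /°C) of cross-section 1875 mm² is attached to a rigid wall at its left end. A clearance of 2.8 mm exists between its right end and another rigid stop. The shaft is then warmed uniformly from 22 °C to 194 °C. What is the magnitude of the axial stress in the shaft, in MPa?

Free thermal elongation = αΔT L = 23.8×10⁻⁶ × 172 × 2650 = 10.85 mm.
This exceeds the 2.8 mm gap, so the wall pushes back. The portion of expansion that must be recovered elastically is δ_free − gap = 10.85 − 2.8 = 8.048 mm.
So σ = E(δ_free − g)/L = 72×10³ × 8.048/2650 = 218.7 MPa.

σ ≈ 219 MPa (compressive)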